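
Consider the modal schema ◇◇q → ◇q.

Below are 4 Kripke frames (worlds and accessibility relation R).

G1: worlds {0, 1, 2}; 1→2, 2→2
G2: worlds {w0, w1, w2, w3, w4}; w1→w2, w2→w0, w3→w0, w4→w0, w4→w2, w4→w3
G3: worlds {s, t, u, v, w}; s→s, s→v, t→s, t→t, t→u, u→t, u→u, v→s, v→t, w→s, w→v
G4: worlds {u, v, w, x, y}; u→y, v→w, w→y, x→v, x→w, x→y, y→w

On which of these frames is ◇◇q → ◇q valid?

Frame correspondent (Sahlqvist): ∀x ∀y ∀z (Rxy ∧ Ryz → Rxz) — i.e. transitivity.
G1: satisfies the condition.
G2: fails — Rw1w2 and Rw2w0 but not Rw1w0.
G3: fails — Rut and Rts but not Rus.
G4: fails — Rvw and Rwy but not Rvy.
Valid on: G1.

G1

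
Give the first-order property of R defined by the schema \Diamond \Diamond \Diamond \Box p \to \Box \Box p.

This is a Sahlqvist (Geach-type) schema ◇^3□^1p → □^2◇^0p.
Minimal-valuation argument: fix x; take any y with xR^3y and any z with xR^2z. Set V(p) to the set of worlds R-reachable from y in exactly 1 step. Then □^1p holds at y, so the antecedent holds at x; validity forces ◇^0p at z, giving a w with zR^0w and yR^1w.
First-order correspondent: \forall x \forall y \forall z ((x R^3 y \wedge x R^2 z) \to \exists w (yRw \wedge z = w)).

\forall x \forall y \forall z ((x R^3 y \wedge x R^2 z) \to \exists w (yRw \wedge z = w))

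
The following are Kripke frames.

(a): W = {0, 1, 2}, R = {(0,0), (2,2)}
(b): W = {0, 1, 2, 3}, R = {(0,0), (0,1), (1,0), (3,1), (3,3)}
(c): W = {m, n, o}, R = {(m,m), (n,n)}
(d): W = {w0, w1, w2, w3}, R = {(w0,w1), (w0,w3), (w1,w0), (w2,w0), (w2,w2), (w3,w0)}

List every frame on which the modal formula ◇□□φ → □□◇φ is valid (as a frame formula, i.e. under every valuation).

(a), (b), (c)

The schema corresponds to a generalized confluence (Geach) condition: ∀x ∀y ∀z ((xRy ∧ xR²z) → ∃w (yR²w ∧ zRw)).
(a): holds.
(b): holds.
(c): holds.
(d): fails — w2Rw0, w2R²w0 but no w with w0R²w and w0Rw.
Valid on: (a), (b), (c).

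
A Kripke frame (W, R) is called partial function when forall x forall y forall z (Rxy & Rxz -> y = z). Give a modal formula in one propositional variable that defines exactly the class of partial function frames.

The condition is partial functionality. The CD schema ◇q → □q defines it.
Suppose ◇q→□q is valid. Take Rxy, Rxz and set V(q)={y}. Then ◇q at x, so □q at x, so q at z, i.e. z=y.

◇q → □q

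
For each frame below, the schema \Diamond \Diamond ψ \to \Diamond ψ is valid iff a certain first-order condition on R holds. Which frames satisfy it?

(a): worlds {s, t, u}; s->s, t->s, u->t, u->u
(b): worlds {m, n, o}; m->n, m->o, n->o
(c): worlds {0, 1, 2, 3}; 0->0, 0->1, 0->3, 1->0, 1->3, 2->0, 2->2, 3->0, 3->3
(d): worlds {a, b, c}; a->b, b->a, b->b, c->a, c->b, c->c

(b)

Frame correspondent (Sahlqvist): \forall x \forall y \forall z (Rxy \wedge Ryz \to Rxz) — i.e. transitivity.
(a): fails — Rut and Rts but not Rus.
(b): ✓.
(c): fails — R10 and R01 but not R11.
(d): fails — Rab and Rba but not Raa.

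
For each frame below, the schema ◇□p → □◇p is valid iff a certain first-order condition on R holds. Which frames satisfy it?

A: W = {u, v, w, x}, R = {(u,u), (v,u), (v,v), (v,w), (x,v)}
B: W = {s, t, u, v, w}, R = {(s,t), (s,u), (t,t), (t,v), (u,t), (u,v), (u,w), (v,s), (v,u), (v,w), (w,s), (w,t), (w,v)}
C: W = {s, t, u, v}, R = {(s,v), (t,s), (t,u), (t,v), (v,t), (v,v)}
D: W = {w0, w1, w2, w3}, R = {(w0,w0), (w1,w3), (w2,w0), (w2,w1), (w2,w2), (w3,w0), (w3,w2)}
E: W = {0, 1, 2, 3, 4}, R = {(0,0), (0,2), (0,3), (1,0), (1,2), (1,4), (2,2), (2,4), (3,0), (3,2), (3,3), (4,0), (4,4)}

E

The schema corresponds to convergence: ∀x ∀y ∀z (Rxy ∧ Rxz → ∃w (Ryw ∧ Rzw)).
A: fails — Rvv and Rvw but v and w have no common successor.
B: fails — Rtv and Rtt but v and t have no common successor.
C: fails — Rtv and Rtu but v and u have no common successor.
D: fails — Rw2w1 and Rw2w2 but w1 and w2 have no common successor.
E: condition met.
Valid on: E.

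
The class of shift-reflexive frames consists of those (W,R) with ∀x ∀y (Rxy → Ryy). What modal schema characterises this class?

□(□s → s)

This is shift-reflexivity; the standard corresponding axiom is T□: □(□s → s).
Suppose □(□s→s) is valid. Take Rxy and set V(s)={w : Ryw}. Then at y, □s holds; since □(□s→s) at x, □s→s at y, so s at y, i.e. Ryy.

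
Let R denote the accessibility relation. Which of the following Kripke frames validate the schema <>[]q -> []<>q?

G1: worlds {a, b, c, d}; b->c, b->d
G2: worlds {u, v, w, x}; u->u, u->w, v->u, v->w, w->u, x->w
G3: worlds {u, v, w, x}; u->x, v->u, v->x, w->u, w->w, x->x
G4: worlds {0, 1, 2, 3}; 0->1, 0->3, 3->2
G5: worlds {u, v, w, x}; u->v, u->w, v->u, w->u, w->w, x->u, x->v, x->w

This is the axiom for convergence; its first-order frame correspondent is forall x forall y forall z (Rxy & Rxz -> exists w (Ryw & Rzw)).
G1: fails — Rbc and Rbc but c and c have no common successor.
G2: satisfies the condition.
G3: fails — Rww and Rwu but w and u have no common successor.
G4: fails — R01 and R01 but 1 and 1 have no common successor.
G5: fails — Rxu and Rxv but u and v have no common successor.
Valid on: G2.

G2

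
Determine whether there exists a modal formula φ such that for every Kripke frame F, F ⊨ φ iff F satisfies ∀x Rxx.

Yes: it is reflexivity, defined by the T schema □q → q.
Suppose □q→q is valid. At any x set V(q)={w : Rxw}. Then □q holds at x, so q holds at x, i.e. Rxx.

Yes, by □q → q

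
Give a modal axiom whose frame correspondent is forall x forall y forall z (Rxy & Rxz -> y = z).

This is partial functionality; the standard corresponding axiom is CD: ◇s → □s.
Suppose ◇s→□s is valid. Take Rxy, Rxz and set V(s)={y}. Then ◇s at x, so □s at x, so s at z, i.e. z=y.

◇s → □s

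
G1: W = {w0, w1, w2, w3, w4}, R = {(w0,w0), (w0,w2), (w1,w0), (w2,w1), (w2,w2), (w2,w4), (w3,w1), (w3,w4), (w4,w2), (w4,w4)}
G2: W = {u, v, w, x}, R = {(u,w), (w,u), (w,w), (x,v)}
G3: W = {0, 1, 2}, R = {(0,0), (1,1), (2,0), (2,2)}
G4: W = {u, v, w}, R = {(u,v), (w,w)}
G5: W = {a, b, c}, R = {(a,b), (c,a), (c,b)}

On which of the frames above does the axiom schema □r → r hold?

Frame correspondent (Sahlqvist): ∀x Rxx — i.e. reflexivity.
G1: fails — world w1 does not see itself.
G2: fails — world u does not see itself.
G3: holds.
G4: fails — world u does not see itself.
G5: fails — world a does not see itself.
Valid on: G3.

G3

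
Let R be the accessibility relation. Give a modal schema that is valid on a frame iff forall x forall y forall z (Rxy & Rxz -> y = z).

The condition is partial functionality. The CD schema ◇q → □q defines it.

◇q → □q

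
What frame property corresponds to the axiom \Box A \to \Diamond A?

seriality

This schema is the D axiom.
Its frame correspondent is seriality — \forall x \exists y Rxy.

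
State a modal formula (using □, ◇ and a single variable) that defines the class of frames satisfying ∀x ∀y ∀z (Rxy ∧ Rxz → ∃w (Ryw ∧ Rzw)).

◇□ψ → □◇ψ

A defining formula is ◇□ψ → □◇ψ (the .2 axiom).
Suppose ◇□ψ→□◇ψ is valid. Take Rxy, Rxz and set V(ψ)={w : Ryw}. Then □ψ at y so ◇□ψ at x, so □◇ψ at x, so ◇ψ at z, giving w with Rzw and Ryw.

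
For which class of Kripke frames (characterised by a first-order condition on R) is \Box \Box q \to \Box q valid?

density: \forall x \forall y (Rxy \to \exists z (Rxz \wedge Rzy))

Suppose □□q→□q is valid. Take Rxy and set V(q)={w : xR²w}. Then □□q at x, so □q at x, so q at y, i.e. ∃z(Rxz∧Rzy).
Conversely, any frame satisfying \forall x \forall y (Rxy \to \exists z (Rxz \wedge Rzy)) validates the schema.
Frame condition: \forall x \forall y (Rxy \to \exists z (Rxz \wedge Rzy)).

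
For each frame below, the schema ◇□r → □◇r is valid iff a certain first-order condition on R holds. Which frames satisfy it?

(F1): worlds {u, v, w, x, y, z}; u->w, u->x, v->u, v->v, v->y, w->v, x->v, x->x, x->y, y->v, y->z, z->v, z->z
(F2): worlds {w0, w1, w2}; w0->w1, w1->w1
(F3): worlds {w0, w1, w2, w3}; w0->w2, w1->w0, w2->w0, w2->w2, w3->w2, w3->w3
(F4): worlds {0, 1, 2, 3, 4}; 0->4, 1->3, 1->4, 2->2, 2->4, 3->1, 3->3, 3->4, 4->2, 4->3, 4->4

(F2), (F3), (F4)

Frame correspondent (Sahlqvist): ∀x ∀y ∀z (Rxy ∧ Rxz → ∃w (Ryw ∧ Rzw)) — i.e. convergence.
(F1): fails — Rvv and Rvu but v and u have no common successor.
(F2): condition met.
(F3): condition met.
(F4): condition met.
Valid on: (F2), (F3), (F4).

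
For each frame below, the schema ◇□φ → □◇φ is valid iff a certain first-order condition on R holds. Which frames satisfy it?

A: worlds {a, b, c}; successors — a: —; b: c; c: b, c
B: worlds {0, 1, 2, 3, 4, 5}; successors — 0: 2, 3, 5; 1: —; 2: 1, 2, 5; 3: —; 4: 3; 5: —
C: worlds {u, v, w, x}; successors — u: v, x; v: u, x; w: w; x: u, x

This is the axiom for convergence; its first-order frame correspondent is ∀x ∀y ∀z (Rxy ∧ Rxz → ∃w (Ryw ∧ Rzw)).
A: holds.
B: fails — R02 and R03 but 2 and 3 have no common successor.
C: holds.

A, C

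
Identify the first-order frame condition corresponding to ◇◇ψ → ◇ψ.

transitivity

Equivalently (dual form): □ψ → □□ψ.
Suppose □ψ→□□ψ is valid. Take Rxy, Ryz and set V(ψ)={w : Rxw}. Then □ψ at x, so □□ψ at x, so □ψ at y, so ψ at z, i.e. Rxz.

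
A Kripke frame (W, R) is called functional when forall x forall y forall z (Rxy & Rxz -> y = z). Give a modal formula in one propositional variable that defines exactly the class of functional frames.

◇p → □p

The condition is partial functionality. The CD schema ◇p → □p defines it.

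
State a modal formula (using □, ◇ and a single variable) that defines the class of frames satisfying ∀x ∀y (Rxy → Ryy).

A defining formula is □(□s → s) (the T□ axiom).
Suppose □(□s→s) is valid. Take Rxy and set V(s)={w : Ryw}. Then at y, □s holds; since □(□s→s) at x, □s→s at y, so s at y, i.e. Ryy.

□(□s → s)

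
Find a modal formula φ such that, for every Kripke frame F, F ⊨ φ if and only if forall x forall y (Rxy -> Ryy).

A defining formula is □(□p → p) (the T□ axiom).
Suppose □(□p→p) is valid. Take Rxy and set V(p)={w : Ryw}. Then at y, □p holds; since □(□p→p) at x, □p→p at y, so p at y, i.e. Ryy.

□(□p → p)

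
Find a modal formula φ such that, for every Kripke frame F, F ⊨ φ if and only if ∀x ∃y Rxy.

A defining formula is □s → ◇s (the D axiom).
Suppose □s→◇s is valid. At any x set V(s)=W. Then □s at x, so ◇s at x, so x has a successor.

□s → ◇s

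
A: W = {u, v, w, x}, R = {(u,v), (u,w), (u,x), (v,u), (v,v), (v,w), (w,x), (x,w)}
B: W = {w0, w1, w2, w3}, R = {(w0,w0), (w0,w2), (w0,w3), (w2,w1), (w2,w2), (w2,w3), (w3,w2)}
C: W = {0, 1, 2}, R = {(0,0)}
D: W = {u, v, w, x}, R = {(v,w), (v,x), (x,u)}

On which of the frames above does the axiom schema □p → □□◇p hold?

Frame correspondent (Sahlqvist): ∀x ∀z (xR²z → ∃w (xRw ∧ zRw)) — i.e. a generalized confluence (Geach) condition.
A: fails — vR²w but no t with vRt and wRt.
B: fails — w0R²w1 but no w with w0Rw and w1Rw.
C: ✓.
D: fails — vR²u but no t with vRt and uRt.
Valid on: C.

C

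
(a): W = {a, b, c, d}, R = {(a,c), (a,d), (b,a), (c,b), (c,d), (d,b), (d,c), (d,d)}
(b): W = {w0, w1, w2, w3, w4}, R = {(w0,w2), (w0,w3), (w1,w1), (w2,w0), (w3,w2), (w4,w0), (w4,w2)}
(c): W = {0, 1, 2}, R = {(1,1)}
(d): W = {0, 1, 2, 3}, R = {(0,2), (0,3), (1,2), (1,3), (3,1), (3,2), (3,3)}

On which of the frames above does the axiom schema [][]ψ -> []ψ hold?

(c), (d)

Frame correspondent (Sahlqvist): forall x forall y (Rxy -> exists z (Rxz & Rzy)) — i.e. density.
(a): fails — Rba but no z with Rbz and Rza.
(b): fails — Rw3w2 but no z with Rw3z and Rzw2.
(c): satisfies the condition.
(d): satisfies the condition.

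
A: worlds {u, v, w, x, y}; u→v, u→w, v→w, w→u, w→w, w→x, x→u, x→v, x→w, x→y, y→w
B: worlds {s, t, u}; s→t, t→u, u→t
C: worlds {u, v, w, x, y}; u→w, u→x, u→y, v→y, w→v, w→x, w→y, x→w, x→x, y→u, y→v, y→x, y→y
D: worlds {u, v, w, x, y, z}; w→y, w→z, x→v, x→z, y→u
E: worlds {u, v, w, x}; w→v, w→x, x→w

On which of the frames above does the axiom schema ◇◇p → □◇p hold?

The schema corresponds to a generalized confluence (Geach) condition: ∀x ∀y ∀z ((xR²y ∧ xRz) → ∃w (y = w ∧ zRw)).
A: fails — uR²u, uRv but no t with u=t and vRt.
B: condition met.
C: fails — uR²u, uRw but no t with u=t and wRt.
D: fails — wR²u, wRz but no t with u=t and zRt.
E: fails — wR²w, wRv but no t with w=t and vRt.

B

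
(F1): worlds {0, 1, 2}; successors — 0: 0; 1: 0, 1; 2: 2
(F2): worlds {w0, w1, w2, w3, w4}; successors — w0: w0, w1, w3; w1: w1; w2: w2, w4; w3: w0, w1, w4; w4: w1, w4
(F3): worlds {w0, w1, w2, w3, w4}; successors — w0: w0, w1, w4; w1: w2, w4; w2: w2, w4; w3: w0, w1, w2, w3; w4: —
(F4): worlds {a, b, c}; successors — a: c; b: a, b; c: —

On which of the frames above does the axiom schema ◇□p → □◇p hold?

This is the axiom for convergence; its first-order frame correspondent is ∀x ∀y ∀z (Rxy ∧ Rxz → ∃w (Ryw ∧ Rzw)).
(F1): ✓.
(F2): ✓.
(F3): fails — Rw0w4 and Rw0w4 but w4 and w4 have no common successor.
(F4): fails — Rac and Rac but c and c have no common successor.

(F1), (F2)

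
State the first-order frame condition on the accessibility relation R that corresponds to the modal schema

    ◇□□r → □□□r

This is a Sahlqvist (Geach-type) schema ◇^1□^2r → □^3◇^0r.
First-order correspondent: ∀x ∀y ∀z ((xRy ∧ xR³z) → ∃w (yR²w ∧ z = w)).

∀x ∀y ∀z ((xRy ∧ xR³z) → ∃w (yR²w ∧ z = w))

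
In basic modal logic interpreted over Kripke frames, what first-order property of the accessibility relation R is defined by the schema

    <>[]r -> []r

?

the Euclidean property

This is a form of the 5 axiom.
It corresponds to the Euclidean property: forall x forall y forall z (Rxy & Rxz -> Ryz).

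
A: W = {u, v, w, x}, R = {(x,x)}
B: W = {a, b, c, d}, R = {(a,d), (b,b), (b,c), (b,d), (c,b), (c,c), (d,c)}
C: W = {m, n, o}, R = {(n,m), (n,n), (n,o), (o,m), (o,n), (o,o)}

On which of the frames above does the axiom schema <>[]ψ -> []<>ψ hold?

This is the axiom for convergence; its first-order frame correspondent is forall x forall y forall z (Rxy & Rxz -> exists w (Ryw & Rzw)).
A: holds.
B: holds.
C: fails — Rnn and Rnm but n and m have no common successor.
Valid on: A, B.

A, B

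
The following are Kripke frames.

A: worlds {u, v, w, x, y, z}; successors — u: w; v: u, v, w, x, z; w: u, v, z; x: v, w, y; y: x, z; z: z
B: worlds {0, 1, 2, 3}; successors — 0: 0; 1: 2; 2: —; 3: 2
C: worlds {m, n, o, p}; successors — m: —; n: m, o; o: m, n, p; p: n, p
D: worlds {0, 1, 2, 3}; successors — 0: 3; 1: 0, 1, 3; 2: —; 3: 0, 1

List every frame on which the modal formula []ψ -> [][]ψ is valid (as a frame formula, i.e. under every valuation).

B

Frame correspondent (Sahlqvist): forall x forall y forall z (Rxy & Ryz -> Rxz) — i.e. transitivity.
A: fails — Rxw and Rwu but not Rxu.
B: ✓.
C: fails — Ron and Rno but not Roo.
D: fails — R31 and R13 but not R33.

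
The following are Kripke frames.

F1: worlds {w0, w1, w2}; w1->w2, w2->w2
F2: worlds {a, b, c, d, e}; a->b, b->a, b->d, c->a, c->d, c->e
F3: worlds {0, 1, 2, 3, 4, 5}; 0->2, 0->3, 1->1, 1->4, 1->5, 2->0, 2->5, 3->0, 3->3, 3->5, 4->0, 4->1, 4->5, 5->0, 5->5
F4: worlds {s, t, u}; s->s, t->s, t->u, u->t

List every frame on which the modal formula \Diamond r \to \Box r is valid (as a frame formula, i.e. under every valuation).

F1

The schema corresponds to partial functionality: \forall x \forall y \forall z (Rxy \wedge Rxz \to y = z).
F1: holds.
F2: fails — b sees both a and d.
F3: fails — 0 sees both 2 and 3.
F4: fails — t sees both s and u.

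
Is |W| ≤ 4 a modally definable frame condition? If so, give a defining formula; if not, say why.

If a class were modally definable it would be closed under disjoint unions (Goldblatt–Thomason).
Any modal formula valid on each of 5 disjoint one-world frames is valid on their disjoint union (validity is preserved under disjoint unions). Each one-world frame has |W|=1≤4, but the union has |W|=5.
Hence having at most 4 worlds is not modally definable.

No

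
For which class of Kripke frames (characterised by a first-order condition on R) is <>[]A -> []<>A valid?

convergence: forall x forall y forall z (Rxy & Rxz -> exists w (Ryw & Rzw))

Suppose ◇□A→□◇A is valid. Take Rxy, Rxz and set V(A)={w : Ryw}. Then □A at y so ◇□A at x, so □◇A at x, so ◇A at z, giving w with Rzw and Ryw.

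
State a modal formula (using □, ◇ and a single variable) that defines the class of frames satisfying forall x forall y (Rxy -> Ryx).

ψ → □◇ψ

A defining formula is ψ → □◇ψ (the B axiom).
Suppose ψ→□◇ψ is valid. Take Rxy and set V(ψ)={x}. Then ψ at x, so □◇ψ at x, so ◇ψ at y, so some z with Ryz has ψ; z=x, i.e. Ryx.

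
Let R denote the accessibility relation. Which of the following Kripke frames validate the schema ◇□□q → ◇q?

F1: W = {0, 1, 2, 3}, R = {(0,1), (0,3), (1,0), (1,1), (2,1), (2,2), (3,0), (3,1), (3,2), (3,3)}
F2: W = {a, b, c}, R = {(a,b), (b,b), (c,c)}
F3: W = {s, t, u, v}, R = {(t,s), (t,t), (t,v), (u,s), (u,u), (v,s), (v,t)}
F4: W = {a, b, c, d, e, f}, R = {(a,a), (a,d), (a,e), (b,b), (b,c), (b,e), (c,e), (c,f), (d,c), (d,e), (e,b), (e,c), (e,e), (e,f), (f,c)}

Frame correspondent (Sahlqvist): ∀x ∀y (xRy → ∃w (yR²w ∧ xRw)) — i.e. a generalized confluence (Geach) condition.
F1: ✓.
F2: ✓.
F3: fails — tRs but no w with sR²w and tRw.
F4: ✓.

F1, F2, F4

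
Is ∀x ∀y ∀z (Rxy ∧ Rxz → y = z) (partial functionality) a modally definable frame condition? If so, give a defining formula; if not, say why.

Definable; ◇r → □r defines it

Yes: it is partial functionality, defined by the CD schema ◇r → □r.
Suppose ◇r→□r is valid. Take Rxy, Rxz and set V(r)={y}. Then ◇r at x, so □r at x, so r at z, i.e. z=y.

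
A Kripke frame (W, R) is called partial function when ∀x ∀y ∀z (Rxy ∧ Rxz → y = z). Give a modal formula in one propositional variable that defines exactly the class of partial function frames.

The condition is partial functionality. The CD schema ◇p → □p defines it.

◇p → □p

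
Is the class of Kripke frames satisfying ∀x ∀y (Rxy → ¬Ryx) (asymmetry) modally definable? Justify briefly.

Modal frame validity is preserved under surjective bounded morphisms.
The 3-cycle (worlds 0,1,2 with 0→1→2→0) is asymmetric. Mapping every world to a single reflexive point • is a surjective bounded morphism, and the reflexive point is not asymmetric (R•• but asymmetry requires ¬R••).
Hence asymmetry is not modally definable.

Not definable by any modal formula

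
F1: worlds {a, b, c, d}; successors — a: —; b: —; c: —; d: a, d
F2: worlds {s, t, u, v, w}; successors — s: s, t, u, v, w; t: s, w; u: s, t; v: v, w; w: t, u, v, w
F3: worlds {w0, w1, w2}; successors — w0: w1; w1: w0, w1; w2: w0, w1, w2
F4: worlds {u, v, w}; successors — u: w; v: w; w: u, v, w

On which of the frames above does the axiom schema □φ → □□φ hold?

F1

Frame correspondent (Sahlqvist): ∀x ∀y ∀z (Rxy ∧ Ryz → Rxz) — i.e. transitivity.
F1: condition met.
F2: fails — Rwt and Rts but not Rws.
F3: fails — Rw0w1 and Rw1w0 but not Rw0w0.
F4: fails — Ruw and Rwu but not Ruu.
Valid on: F1.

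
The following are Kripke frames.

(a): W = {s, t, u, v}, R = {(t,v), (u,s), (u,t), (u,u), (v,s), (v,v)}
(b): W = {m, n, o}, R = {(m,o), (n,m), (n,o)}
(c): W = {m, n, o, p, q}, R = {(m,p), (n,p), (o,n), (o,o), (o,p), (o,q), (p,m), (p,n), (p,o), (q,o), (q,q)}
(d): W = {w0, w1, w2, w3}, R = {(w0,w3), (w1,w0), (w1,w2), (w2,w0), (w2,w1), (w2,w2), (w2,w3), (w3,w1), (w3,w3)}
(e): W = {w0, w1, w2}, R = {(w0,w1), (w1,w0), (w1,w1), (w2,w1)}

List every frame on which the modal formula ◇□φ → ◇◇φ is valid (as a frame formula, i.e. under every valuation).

This is the axiom for a generalized confluence (Geach) condition; its first-order frame correspondent is ∀x ∀y (xRy → ∃w (yRw ∧ xR²w)).
(a): fails — uRs but no w with sRw and uR²w.
(b): fails — mRo but no w with oRw and mR²w.
(c): ✓.
(d): ✓.
(e): ✓.

(c), (d), (e)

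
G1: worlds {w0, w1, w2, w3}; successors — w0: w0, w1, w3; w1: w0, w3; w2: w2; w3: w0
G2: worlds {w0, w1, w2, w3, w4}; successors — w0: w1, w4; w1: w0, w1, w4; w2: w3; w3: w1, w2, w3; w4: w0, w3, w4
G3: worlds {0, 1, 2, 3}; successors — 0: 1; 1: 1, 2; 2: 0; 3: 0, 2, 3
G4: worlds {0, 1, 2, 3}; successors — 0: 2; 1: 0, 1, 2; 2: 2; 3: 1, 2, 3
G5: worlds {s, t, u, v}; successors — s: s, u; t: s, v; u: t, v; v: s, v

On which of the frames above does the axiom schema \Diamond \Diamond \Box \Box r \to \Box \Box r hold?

G1

The schema corresponds to a generalized confluence (Geach) condition: \forall x \forall y \forall z ((x R^2 y \wedge x R^2 z) \to \exists w (y R^2 w \wedge z = w)).
G1: holds.
G2: fails — w2R²w1, w2R²w2 but no w with w1R²w and w2=w.
G3: fails — 0R²2, 0R²2 but no w with 2R²w and 2=w.
G4: fails — 1R²0, 1R²0 but no w with 0R²w and 0=w.
G5: fails — sR²t, sR²t but no w with tR²w and t=w.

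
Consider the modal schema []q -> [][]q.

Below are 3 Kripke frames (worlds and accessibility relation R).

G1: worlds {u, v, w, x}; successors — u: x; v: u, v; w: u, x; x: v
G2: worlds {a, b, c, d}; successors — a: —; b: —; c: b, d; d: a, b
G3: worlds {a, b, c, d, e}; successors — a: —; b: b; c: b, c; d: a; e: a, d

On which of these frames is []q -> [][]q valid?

Frame correspondent (Sahlqvist): forall x forall y forall z (Rxy & Ryz -> Rxz) — i.e. transitivity.
G1: fails — Rwx and Rxv but not Rwv.
G2: fails — Rcd and Rda but not Rca.
G3: holds.
Valid on: G3.

G3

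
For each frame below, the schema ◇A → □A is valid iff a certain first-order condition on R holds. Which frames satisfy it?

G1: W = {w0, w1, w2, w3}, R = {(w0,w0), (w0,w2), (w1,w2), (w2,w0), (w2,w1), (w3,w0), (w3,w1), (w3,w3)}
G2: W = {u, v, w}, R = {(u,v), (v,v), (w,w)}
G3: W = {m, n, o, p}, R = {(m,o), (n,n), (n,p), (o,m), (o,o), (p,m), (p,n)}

This is the axiom for partial functionality; its first-order frame correspondent is ∀x ∀y ∀z (Rxy ∧ Rxz → y = z).
G1: fails — w0 sees both w0 and w2.
G2: condition met.
G3: fails — n sees both n and p.
Valid on: G2.

G2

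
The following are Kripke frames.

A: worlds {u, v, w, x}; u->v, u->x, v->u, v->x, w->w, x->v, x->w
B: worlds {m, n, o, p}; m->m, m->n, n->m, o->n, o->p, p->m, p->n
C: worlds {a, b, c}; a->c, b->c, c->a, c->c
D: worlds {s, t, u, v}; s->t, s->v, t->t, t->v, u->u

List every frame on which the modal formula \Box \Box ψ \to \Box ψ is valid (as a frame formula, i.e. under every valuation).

C, D

This is the axiom for density; its first-order frame correspondent is \forall x \forall y (Rxy \to \exists z (Rxz \wedge Rzy)).
A: fails — Rvu but no z with Rvz and Rzu.
B: fails — Rop but no z with Roz and Rzp.
C: condition met.
D: condition met.
Valid on: C, D.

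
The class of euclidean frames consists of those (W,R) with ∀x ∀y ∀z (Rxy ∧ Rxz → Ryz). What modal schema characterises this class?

A defining formula is ◇ψ → □◇ψ (the 5 axiom).
Suppose ◇ψ→□◇ψ is valid. Take Rxy, Rxz and set V(ψ)={y}. Then ◇ψ at x, so □◇ψ at x, so ◇ψ at z, so some w with Rzw has ψ; w=y, i.e. Rzy. By symmetry of the argument, Ryz.

◇ψ → □◇ψ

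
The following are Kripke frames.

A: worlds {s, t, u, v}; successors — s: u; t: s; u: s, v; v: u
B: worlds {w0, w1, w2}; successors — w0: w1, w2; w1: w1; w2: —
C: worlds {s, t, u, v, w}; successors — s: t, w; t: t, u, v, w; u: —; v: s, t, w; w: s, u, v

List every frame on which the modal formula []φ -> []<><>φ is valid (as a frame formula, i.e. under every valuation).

A

The schema corresponds to a generalized confluence (Geach) condition: forall x forall z (xRz -> exists w (xRw & z R^2 w)).
A: ✓.
B: fails — w0Rw2 but no w with w0Rw and w2R²w.
C: fails — tRu but no w* with tRw* and uR²w*.
Valid on: A.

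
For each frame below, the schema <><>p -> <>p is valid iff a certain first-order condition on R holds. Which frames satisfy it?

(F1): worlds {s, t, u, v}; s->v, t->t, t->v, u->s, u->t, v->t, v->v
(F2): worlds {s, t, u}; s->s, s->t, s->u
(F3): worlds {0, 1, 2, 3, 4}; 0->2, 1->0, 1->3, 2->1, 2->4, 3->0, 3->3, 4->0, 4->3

(F2)

This is the axiom for transitivity; its first-order frame correspondent is forall x forall y forall z (Rxy & Ryz -> Rxz).
(F1): fails — Rut and Rtv but not Ruv.
(F2): holds.
(F3): fails — R10 and R02 but not R12.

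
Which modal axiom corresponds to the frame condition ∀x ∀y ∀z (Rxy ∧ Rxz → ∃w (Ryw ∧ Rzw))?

A defining formula is ◇□ψ → □◇ψ (the .2 axiom).

◇□ψ → □◇ψ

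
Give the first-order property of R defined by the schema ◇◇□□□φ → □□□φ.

∀x ∀y ∀z ((xR²y ∧ xR³z) → ∃w (yR³w ∧ z = w))

This is a Sahlqvist (Geach-type) schema ◇^2□^3φ → □^3◇^0φ.
Minimal-valuation argument: fix x; take any y with xR^2y and any z with xR^3z. Set V(φ) to the set of worlds R-reachable from y in exactly 3 steps. Then □^3φ holds at y, so the antecedent holds at x; validity forces ◇^0φ at z, giving a w with zR^0w and yR^3w.
First-order correspondent: ∀x ∀y ∀z ((xR²y ∧ xR³z) → ∃w (yR³w ∧ z = w)).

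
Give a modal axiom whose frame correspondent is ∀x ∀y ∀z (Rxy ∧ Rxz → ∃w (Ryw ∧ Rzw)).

This is convergence; the standard corresponding axiom is .2: ◇□p → □◇p.
Suppose ◇□p→□◇p is valid. Take Rxy, Rxz and set V(p)={w : Ryw}. Then □p at y so ◇□p at x, so □◇p at x, so ◇p at z, giving w with Rzw and Ryw.

◇□p → □◇p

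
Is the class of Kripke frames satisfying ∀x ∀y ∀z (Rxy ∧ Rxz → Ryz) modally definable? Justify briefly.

Definable; ◇r → □◇r defines it

Yes: it is the Euclidean property, defined by the 5 schema ◇r → □◇r.
Suppose ◇r→□◇r is valid. Take Rxy, Rxz and set V(r)={y}. Then ◇r at x, so □◇r at x, so ◇r at z, so some w with Rzw has r; w=y, i.e. Rzy. By symmetry of the argument, Ryz.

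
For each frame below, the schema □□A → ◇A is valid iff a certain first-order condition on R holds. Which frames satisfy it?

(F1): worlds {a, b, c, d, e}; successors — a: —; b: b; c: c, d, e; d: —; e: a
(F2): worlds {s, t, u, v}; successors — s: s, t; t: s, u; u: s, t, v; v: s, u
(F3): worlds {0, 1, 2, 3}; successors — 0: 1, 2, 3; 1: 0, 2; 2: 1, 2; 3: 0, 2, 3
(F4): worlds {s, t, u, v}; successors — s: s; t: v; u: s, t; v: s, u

(F2), (F3)

Frame correspondent (Sahlqvist): ∀x ∃w (xR²w ∧ xRw) — i.e. a generalized confluence (Geach) condition.
(F1): fails — at a but no w with aR²w and aRw.
(F2): condition met.
(F3): condition met.
(F4): fails — at t but no w with tR²w and tRw.
Valid on: (F2), (F3).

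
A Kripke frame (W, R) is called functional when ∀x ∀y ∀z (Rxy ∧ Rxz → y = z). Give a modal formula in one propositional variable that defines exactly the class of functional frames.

◇p → □p

The condition is partial functionality. The CD schema ◇p → □p defines it.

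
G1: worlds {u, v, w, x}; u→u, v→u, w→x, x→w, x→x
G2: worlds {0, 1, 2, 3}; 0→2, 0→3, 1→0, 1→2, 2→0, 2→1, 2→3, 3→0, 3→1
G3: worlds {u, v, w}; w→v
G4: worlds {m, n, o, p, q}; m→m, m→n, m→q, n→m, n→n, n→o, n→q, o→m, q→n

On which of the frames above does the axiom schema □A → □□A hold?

G3

The schema corresponds to transitivity: ∀x ∀y ∀z (Rxy ∧ Ryz → Rxz).
G1: fails — Rwx and Rxw but not Rww.
G2: fails — R10 and R03 but not R13.
G3: ✓.
G4: fails — Rom and Rmq but not Roq.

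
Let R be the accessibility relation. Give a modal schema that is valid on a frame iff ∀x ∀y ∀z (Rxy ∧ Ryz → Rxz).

A defining formula is □r → □□r (the 4 axiom).
Suppose □r→□□r is valid. Take Rxy, Ryz and set V(r)={w : Rxw}. Then □r at x, so □□r at x, so □r at y, so r at z, i.e. Rxz.

□r → □□r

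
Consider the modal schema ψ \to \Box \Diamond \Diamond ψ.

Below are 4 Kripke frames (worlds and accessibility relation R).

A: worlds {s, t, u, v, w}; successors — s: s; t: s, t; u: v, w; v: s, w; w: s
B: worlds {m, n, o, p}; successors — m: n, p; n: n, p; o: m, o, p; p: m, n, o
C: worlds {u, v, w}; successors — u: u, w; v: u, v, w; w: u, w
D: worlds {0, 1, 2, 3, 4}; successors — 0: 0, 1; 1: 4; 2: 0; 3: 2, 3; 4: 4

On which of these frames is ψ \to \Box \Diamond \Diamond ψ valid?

Frame correspondent (Sahlqvist): \forall x \forall z (xRz \to \exists w (x = w \wedge z R^2 w)) — i.e. a generalized confluence (Geach) condition.
A: fails — tRs but no w* with t=w* and sR²w*.
B: satisfies the condition.
C: fails — vRu but no t with v=t and uR²t.
D: fails — 0R1 but no w with 0=w and 1R²w.
Valid on: B.

B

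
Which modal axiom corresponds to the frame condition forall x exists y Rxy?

A defining formula is □s → ◇s (the D axiom).
Suppose □s→◇s is valid. At any x set V(s)=W. Then □s at x, so ◇s at x, so x has a successor.

□s → ◇s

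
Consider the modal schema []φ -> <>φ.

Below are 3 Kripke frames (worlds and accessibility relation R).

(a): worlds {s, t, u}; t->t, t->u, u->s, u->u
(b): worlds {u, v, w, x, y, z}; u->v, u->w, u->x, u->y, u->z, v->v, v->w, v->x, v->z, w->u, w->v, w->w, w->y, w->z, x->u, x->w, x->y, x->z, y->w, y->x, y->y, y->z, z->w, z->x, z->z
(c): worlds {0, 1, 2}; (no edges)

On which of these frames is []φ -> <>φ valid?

The schema corresponds to seriality: forall x exists y Rxy.
(a): fails — world s has no successor.
(b): satisfies the condition.
(c): fails — world 0 has no successor.
Valid on: (b).

(b)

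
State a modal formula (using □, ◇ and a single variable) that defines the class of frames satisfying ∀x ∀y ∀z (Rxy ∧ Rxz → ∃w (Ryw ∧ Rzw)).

◇□q → □◇q

This is convergence; the standard corresponding axiom is .2: ◇□q → □◇q.
Suppose ◇□q→□◇q is valid. Take Rxy, Rxz and set V(q)={w : Ryw}. Then □q at y so ◇□q at x, so □◇q at x, so ◇q at z, giving w with Rzw and Ryw.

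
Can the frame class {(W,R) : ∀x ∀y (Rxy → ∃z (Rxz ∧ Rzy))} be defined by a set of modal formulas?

Definable; □□r → □r defines it

This is a Sahlqvist condition; the C4 axiom □□r → □r defines it.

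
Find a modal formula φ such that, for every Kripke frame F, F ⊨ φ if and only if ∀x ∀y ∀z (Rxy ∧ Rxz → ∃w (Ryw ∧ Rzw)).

◇□p → □◇p

This is convergence; the standard corresponding axiom is .2: ◇□p → □◇p.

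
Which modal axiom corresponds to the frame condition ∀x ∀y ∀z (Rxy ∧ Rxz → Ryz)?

This is the Euclidean property; the standard corresponding axiom is 5: ◇p → □◇p.
Suppose ◇p→□◇p is valid. Take Rxy, Rxz and set V(p)={y}. Then ◇p at x, so □◇p at x, so ◇p at z, so some w with Rzw has p; w=y, i.e. Rzy. By symmetry of the argument, Ryz.

◇p → □◇p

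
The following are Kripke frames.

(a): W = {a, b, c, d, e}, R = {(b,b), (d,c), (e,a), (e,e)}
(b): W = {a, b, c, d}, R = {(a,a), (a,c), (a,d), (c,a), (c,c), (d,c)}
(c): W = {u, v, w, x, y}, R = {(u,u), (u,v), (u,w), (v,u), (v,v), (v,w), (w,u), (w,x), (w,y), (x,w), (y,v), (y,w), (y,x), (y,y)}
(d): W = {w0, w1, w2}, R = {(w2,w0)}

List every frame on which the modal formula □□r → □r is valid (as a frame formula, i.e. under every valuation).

This is the axiom for density; its first-order frame correspondent is ∀x ∀y (Rxy → ∃z (Rxz ∧ Rzy)).
(a): fails — Rdc but no z with Rdz and Rzc.
(b): ✓.
(c): fails — Rxw but no z with Rxz and Rzw.
(d): fails — Rw2w0 but no z with Rw2z and Rzw0.

(b)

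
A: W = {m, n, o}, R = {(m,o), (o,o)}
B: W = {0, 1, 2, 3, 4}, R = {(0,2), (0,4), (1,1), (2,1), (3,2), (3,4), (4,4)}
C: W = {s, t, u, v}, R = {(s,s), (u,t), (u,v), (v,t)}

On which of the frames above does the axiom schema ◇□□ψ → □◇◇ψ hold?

The schema corresponds to a generalized confluence (Geach) condition: ∀x ∀y ∀z ((xRy ∧ xRz) → ∃w (yR²w ∧ zR²w)).
A: satisfies the condition.
B: fails — 0R2, 0R4 but no w with 2R²w and 4R²w.
C: fails — uRt, uRt but no w with tR²w and tR²w.

A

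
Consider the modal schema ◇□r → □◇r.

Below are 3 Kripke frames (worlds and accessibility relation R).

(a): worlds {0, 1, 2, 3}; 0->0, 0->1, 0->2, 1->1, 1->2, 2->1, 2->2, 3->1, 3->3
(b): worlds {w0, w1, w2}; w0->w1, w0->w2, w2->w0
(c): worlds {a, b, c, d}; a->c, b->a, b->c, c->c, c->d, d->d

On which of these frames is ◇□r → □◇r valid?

(a), (c)

This is the axiom for convergence; its first-order frame correspondent is ∀x ∀y ∀z (Rxy ∧ Rxz → ∃w (Ryw ∧ Rzw)).
(a): satisfies the condition.
(b): fails — Rw0w1 and Rw0w1 but w1 and w1 have no common successor.
(c): satisfies the condition.
Valid on: (a), (c).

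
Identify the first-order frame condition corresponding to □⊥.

This schema is the Ver axiom.
It corresponds to emptiness of R: ∀x ∀y ¬Rxy.

emptiness of R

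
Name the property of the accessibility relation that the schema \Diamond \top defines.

◇⊤ holds at w iff w has a successor, so frame-validity of ◇⊤ is exactly seriality. Equivalently via □φ → ◇φ:
Suppose □φ→◇φ is valid. At any x set V(φ)=W. Then □φ at x, so ◇φ at x, so x has a successor.
Conversely, any frame satisfying \forall x \exists y Rxy validates the schema.
Frame condition: \forall x \exists y Rxy.

Seriality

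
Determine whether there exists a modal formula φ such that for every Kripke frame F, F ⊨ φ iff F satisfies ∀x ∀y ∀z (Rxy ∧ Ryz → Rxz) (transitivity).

Definable; □r → □□r defines it

The condition is transitivity. A defining modal formula is □r → □□r.
Suppose □r→□□r is valid. Take Rxy, Ryz and set V(r)={w : Rxw}. Then □r at x, so □□r at x, so □r at y, so r at z, i.e. Rxz.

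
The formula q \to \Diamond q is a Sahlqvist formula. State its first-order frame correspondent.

This schema is equivalent to the T axiom □q → q.
It corresponds to reflexivity: \forall x Rxx.

reflexivity: \forall x Rxx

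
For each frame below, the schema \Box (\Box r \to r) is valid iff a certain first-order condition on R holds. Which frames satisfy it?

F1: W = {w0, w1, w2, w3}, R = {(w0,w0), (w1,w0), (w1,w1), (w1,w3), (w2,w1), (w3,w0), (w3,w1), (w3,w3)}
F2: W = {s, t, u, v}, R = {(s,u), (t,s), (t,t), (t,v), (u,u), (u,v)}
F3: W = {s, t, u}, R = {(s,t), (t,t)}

F1, F3

The schema corresponds to shift-reflexivity: \forall x \forall y (Rxy \to Ryy).
F1: condition met.
F2: fails — Ruv but not Rvv.
F3: condition met.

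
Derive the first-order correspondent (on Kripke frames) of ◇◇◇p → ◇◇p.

∀x ∀y (xR³y → ∃w (y = w ∧ xR²w))

This is a Sahlqvist (Geach-type) schema ◇^3□^0p → □^0◇^2p.
First-order correspondent: ∀x ∀y (xR³y → ∃w (y = w ∧ xR²w)).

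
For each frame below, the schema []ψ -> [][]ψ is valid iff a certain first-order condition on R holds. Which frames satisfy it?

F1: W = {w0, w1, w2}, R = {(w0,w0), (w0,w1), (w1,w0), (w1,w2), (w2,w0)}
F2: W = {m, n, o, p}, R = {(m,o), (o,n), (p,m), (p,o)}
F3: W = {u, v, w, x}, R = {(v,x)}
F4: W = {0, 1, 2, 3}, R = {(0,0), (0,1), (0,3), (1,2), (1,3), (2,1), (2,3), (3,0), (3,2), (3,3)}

F3

Frame correspondent (Sahlqvist): forall x forall y forall z (Rxy & Ryz -> Rxz) — i.e. transitivity.
F1: fails — Rw1w0 and Rw0w1 but not Rw1w1.
F2: fails — Rmo and Ron but not Rmn.
F3: satisfies the condition.
F4: fails — R32 and R21 but not R31.
Valid on: F3.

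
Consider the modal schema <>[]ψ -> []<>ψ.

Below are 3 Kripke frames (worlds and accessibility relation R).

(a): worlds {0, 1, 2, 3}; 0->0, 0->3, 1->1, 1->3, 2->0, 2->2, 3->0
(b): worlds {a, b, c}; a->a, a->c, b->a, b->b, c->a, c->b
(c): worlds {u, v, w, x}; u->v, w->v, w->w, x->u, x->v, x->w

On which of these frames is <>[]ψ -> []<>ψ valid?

(b)

The schema corresponds to convergence: forall x forall y forall z (Rxy & Rxz -> exists w (Ryw & Rzw)).
(a): fails — R11 and R13 but 1 and 3 have no common successor.
(b): satisfies the condition.
(c): fails — Ruv and Ruv but v and v have no common successor.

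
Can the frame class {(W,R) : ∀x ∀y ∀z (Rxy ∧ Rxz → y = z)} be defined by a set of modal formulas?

The condition is partial functionality. A defining modal formula is ◇r → □r.
Suppose ◇r→□r is valid. Take Rxy, Rxz and set V(r)={y}. Then ◇r at x, so □r at x, so r at z, i.e. z=y.

Definable; ◇r → □r defines it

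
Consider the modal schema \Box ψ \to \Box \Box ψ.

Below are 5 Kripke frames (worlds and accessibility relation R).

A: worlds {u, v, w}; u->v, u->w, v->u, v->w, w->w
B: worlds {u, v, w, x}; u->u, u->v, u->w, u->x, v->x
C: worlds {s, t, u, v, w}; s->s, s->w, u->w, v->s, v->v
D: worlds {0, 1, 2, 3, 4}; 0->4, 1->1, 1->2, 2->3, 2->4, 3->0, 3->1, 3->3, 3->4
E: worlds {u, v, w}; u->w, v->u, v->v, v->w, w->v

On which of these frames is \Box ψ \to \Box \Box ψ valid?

Frame correspondent (Sahlqvist): \forall x \forall y \forall z (Rxy \wedge Ryz \to Rxz) — i.e. transitivity.
A: fails — Ruv and Rvu but not Ruu.
B: holds.
C: fails — Rvs and Rsw but not Rvw.
D: fails — R31 and R12 but not R32.
E: fails — Ruw and Rwv but not Ruv.
Valid on: B.

B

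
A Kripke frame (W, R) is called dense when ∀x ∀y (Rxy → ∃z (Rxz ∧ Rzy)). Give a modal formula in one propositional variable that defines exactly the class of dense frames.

A defining formula is □□p → □p (the C4 axiom).
Suppose □□p→□p is valid. Take Rxy and set V(p)={w : xR²w}. Then □□p at x, so □p at x, so p at y, i.e. ∃z(Rxz∧Rzy).

□□p → □p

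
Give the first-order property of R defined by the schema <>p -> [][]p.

This is a Sahlqvist (Geach-type) schema ◇^1□^0p → □^2◇^0p.
Minimal-valuation argument: fix x; take any y with xR^1y and any z with xR^2z. Set V(p) to the set of worlds R-reachable from y in exactly 0 steps. Then □^0p holds at y, so the antecedent holds at x; validity forces ◇^0p at z, giving a w with zR^0w and yR^0w.
First-order correspondent: forall x forall y forall z ((xRy & x R^2 z) -> exists w (y = w & z = w)).

forall x forall y forall z ((xRy & x R^2 z) -> exists w (y = w & z = w))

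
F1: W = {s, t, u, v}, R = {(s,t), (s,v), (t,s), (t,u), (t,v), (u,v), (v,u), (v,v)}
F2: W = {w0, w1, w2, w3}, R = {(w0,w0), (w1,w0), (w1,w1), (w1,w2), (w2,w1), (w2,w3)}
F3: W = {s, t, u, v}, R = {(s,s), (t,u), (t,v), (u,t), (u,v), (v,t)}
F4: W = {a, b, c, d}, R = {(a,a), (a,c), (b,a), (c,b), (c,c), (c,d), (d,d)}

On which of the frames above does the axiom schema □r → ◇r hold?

Frame correspondent (Sahlqvist): ∀x ∃y Rxy — i.e. seriality.
F1: ✓.
F2: fails — world w3 has no successor.
F3: ✓.
F4: ✓.

F1, F3, F4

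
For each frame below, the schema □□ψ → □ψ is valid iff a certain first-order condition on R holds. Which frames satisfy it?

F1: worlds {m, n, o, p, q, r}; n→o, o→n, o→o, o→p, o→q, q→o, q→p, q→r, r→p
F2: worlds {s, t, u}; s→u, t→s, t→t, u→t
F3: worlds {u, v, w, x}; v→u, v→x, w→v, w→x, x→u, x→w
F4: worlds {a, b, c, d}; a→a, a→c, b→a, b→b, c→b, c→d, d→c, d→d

This is the axiom for density; its first-order frame correspondent is ∀x ∀y (Rxy → ∃z (Rxz ∧ Rzy)).
F1: fails — Rrp but no z with Rrz and Rzp.
F2: fails — Rsu but no z with Rsz and Rzu.
F3: fails — Rxw but no z with Rxz and Rzw.
F4: holds.
Valid on: F4.

F4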